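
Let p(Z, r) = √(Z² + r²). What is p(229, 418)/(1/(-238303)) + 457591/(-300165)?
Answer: -457591/300165 - 238303*√227165 ≈ -1.1358e+8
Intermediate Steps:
p(229, 418)/(1/(-238303)) + 457591/(-300165) = √(229² + 418²)/(1/(-238303)) + 457591/(-300165) = √(52441 + 174724)/(-1/238303) + 457591*(-1/300165) = √227165*(-238303) - 457591/300165 = -238303*√227165 - 457591/300165 = -457591/300165 - 238303*√227165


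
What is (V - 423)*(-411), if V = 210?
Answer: 87543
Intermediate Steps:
(V - 423)*(-411) = (210 - 423)*(-411) = -213*(-411) = 87543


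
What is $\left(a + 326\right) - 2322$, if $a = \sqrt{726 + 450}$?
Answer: $-1996 + 14 \sqrt{6} \approx -1961.7$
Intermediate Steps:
$a = 14 \sqrt{6}$ ($a = \sqrt{1176} = 14 \sqrt{6} \approx 34.293$)
$\left(a + 326\right) - 2322 = \left(14 \sqrt{6} + 326\right) - 2322 = \left(326 + 14 \sqrt{6}\right) - 2322 = -1996 + 14 \sqrt{6}$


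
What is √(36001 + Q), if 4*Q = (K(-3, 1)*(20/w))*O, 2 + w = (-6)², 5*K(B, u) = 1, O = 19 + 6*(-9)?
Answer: √41615966/34 ≈ 189.74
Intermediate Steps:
O = -35 (O = 19 - 54 = -35)
K(B, u) = ⅕ (K(B, u) = (⅕)*1 = ⅕)
w = 34 (w = -2 + (-6)² = -2 + 36 = 34)
Q = -35/34 (Q = (((20/34)/5)*(-35))/4 = (((20*(1/34))/5)*(-35))/4 = (((⅕)*(10/17))*(-35))/4 = ((2/17)*(-35))/4 = (¼)*(-70/17) = -35/34 ≈ -1.0294)
√(36001 + Q) = √(36001 - 35/34) = √(1223999/34) = √41615966/34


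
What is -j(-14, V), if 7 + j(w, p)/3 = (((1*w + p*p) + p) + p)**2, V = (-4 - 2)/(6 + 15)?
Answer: -1461879/2401 ≈ -608.86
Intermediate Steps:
V = -2/7 (V = -6/21 = -6*1/21 = -2/7 ≈ -0.28571)
j(w, p) = -21 + 3*(w + p**2 + 2*p)**2 (j(w, p) = -21 + 3*(((1*w + p*p) + p) + p)**2 = -21 + 3*(((w + p**2) + p) + p)**2 = -21 + 3*((p + w + p**2) + p)**2 = -21 + 3*(w + p**2 + 2*p)**2)
-j(-14, V) = -(-21 + 3*(-14 + (-2/7)**2 + 2*(-2/7))**2) = -(-21 + 3*(-14 + 4/49 - 4/7)**2) = -(-21 + 3*(-710/49)**2) = -(-21 + 3*(504100/2401)) = -(-21 + 1512300/2401) = -1*1461879/2401 = -1461879/2401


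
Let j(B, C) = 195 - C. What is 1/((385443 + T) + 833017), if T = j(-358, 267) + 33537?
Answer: 1/1251925 ≈ 7.9877e-7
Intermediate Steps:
T = 33465 (T = (195 - 1*267) + 33537 = (195 - 267) + 33537 = -72 + 33537 = 33465)
1/((385443 + T) + 833017) = 1/((385443 + 33465) + 833017) = 1/(418908 + 833017) = 1/1251925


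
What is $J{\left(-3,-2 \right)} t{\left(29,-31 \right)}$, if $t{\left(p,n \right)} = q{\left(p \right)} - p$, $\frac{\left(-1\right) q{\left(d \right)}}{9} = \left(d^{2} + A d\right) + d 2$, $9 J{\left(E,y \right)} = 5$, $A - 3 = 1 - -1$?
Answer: $- \frac{47125}{9} \approx -5236.1$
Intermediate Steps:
$A = 5$ ($A = 3 + \left(1 - -1\right) = 3 + \left(1 + 1\right) = 3 + 2 = 5$)
$J{\left(E,y \right)} = \frac{5}{9}$ ($J{\left(E,y \right)} = \frac{1}{9} \cdot 5 = \frac{5}{9}$)
$q{\left(d \right)} = - 63 d - 9 d^{2}$ ($q{\left(d \right)} = - 9 \left(\left(d^{2} + 5 d\right) + d 2\right) = - 9 \left(\left(d^{2} + 5 d\right) + 2 d\right) = - 9 \left(d^{2} + 7 d\right) = - 63 d - 9 d^{2}$)
$t{\left(p,n \right)} = - p - 9 p \left(7 + p\right)$ ($t{\left(p,n \right)} = - 9 p \left(7 + p\right) - p = - p - 9 p \left(7 + p\right)$)
$J{\left(-3,-2 \right)} t{\left(29,-31 \right)} = \frac{5 \cdot 29 \left(-64 - 261\right)}{9} = \frac{5 \cdot 29 \left(-325\right)}{9} = \frac{5}{9} \left(-9425\right) = - \frac{47125}{9}$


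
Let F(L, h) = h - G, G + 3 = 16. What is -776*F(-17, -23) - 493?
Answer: 27443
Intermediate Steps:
G = 13 (G = -3 + 16 = 13)
F(L, h) = -13 + h (F(L, h) = h - 1*13 = h - 13 = -13 + h)
-776*F(-17, -23) - 493 = -776*(-13 - 23) - 493 = -776*(-36) - 493 = 27936 - 493 = 27443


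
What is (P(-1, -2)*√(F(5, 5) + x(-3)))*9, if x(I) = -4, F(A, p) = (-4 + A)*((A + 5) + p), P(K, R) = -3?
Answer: -27*√11 ≈ -89.549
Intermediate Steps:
F(A, p) = (-4 + A)*(5 + A + p) (F(A, p) = (-4 + A)*((5 + A) + p) = (-4 + A)*(5 + A + p))
(P(-1, -2)*√(F(5, 5) + x(-3)))*9 = -3*√((-20 + 5 + 5² - 4*5 + 5*5) - 4)*9 = -3*√((-20 + 5 + 25 - 20 + 25) - 4)*9 = -3*√(15 - 4)*9 = -3*√11*9 = -27*√11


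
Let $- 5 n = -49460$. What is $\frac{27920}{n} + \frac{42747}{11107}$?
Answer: $\frac{183240191}{27467611} \approx 6.6711$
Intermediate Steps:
$n = 9892$ ($n = \left(- \frac{1}{5}\right) \left(-49460\right) = 9892$)
$\frac{27920}{n} + \frac{42747}{11107} = \frac{27920}{9892} + \frac{42747}{11107} = 27920 \cdot \frac{1}{9892} + 42747 \cdot \frac{1}{11107} = \frac{6980}{2473} + \frac{42747}{11107} = \frac{183240191}{27467611}$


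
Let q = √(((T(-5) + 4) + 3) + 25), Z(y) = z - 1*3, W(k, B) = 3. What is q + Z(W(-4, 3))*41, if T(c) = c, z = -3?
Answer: -246 + 3*√3 ≈ -240.80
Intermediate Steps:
Z(y) = -6 (Z(y) = -3 - 1*3 = -3 - 3 = -6)
q = 3*√3 (q = √(((-5 + 4) + 3) + 25) = √((-1 + 3) + 25) = √(2 + 25) = √27 = 3*√3 ≈ 5.1962)
q + Z(W(-4, 3))*41 = 3*√3 - 6*41 = 3*√3 - 246 = -246 + 3*√3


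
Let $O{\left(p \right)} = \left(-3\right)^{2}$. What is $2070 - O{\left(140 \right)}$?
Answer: $2061$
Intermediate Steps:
$O{\left(p \right)} = 9$
$2070 - O{\left(140 \right)} = 2070 - 9 = 2061$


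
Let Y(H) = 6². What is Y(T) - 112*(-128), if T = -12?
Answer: 14372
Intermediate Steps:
Y(H) = 36
Y(T) - 112*(-128) = 36 - 112*(-128) = 36 + 14336 = 14372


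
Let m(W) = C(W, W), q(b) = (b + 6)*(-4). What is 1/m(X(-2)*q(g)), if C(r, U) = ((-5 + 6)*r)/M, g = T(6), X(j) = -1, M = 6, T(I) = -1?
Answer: 3/10 ≈ 0.30000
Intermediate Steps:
g = -1
q(b) = -24 - 4*b (q(b) = (6 + b)*(-4) = -24 - 4*b)
C(r, U) = r/6 (C(r, U) = ((-5 + 6)*r)/6 = (1*r)*(⅙) = r*(⅙) = r/6)
m(W) = W/6
1/m(X(-2)*q(g)) = 1/((-(-24 - 4*(-1)))/6) = 1/((-(-24 + 4))/6) = 1/((-1*(-20))/6) = 1/((⅙)*20) = 1/(10/3) = 3/10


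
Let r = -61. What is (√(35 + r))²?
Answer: -26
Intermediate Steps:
(√(35 + r))² = (√(35 - 61))² = (√(-26))² = (I*√26)² = -26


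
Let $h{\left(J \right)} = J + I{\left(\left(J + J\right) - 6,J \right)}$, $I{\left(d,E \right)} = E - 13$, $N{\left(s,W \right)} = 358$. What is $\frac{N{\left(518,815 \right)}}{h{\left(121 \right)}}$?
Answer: $\frac{358}{229} \approx 1.5633$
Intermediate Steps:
$I{\left(d,E \right)} = -13 + E$ ($I{\left(d,E \right)} = E - 13 = -13 + E$)
$h{\left(J \right)} = -13 + 2 J$ ($h{\left(J \right)} = J + \left(-13 + J\right) = -13 + 2 J$)
$\frac{N{\left(518,815 \right)}}{h{\left(121 \right)}} = \frac{358}{-13 + 2 \cdot 121} = \frac{358}{-13 + 242} = \frac{358}{229}$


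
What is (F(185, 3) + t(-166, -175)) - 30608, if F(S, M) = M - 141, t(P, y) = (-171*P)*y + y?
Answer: -4998471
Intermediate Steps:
t(P, y) = y - 171*P*y (t(P, y) = -171*P*y + y = y - 171*P*y)
F(S, M) = -141 + M
(F(185, 3) + t(-166, -175)) - 30608 = ((-141 + 3) - 175*(1 - 171*(-166))) - 30608 = (-138 - 175*(1 + 28386)) - 30608 = (-138 - 175*28387) - 30608 = (-138 - 4967725) - 30608 = -4967863 - 30608 = -4998471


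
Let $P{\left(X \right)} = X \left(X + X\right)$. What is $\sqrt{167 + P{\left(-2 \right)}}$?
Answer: $5 \sqrt{7} \approx 13.229$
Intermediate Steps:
$P{\left(X \right)} = 2 X^{2}$ ($P{\left(X \right)} = X 2 X = 2 X^{2}$)
$\sqrt{167 + P{\left(-2 \right)}} = \sqrt{167 + 2 \left(-2\right)^{2}} = \sqrt{167 + 2 \cdot 4} = \sqrt{167 + 8} = \sqrt{175} = 5 \sqrt{7}$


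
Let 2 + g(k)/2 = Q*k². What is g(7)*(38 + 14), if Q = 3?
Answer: 15080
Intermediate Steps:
g(k) = -4 + 6*k² (g(k) = -4 + 2*(3*k²) = -4 + 6*k²)
g(7)*(38 + 14) = (-4 + 6*7²)*(38 + 14) = (-4 + 6*49)*52 = (-4 + 294)*52 = 290*52 = 15080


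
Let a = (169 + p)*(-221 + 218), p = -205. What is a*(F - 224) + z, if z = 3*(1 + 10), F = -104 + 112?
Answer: -23295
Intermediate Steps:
F = 8
z = 33 (z = 3*11 = 33)
a = 108 (a = (169 - 205)*(-221 + 218) = -36*(-3) = 108)
a*(F - 224) + z = 108*(8 - 224) + 33 = 108*(-216) + 33 = -23328 + 33 = -23295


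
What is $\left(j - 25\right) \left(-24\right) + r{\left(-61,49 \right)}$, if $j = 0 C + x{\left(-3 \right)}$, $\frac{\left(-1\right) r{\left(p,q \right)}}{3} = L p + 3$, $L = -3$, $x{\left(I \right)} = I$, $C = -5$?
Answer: $114$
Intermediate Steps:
$r{\left(p,q \right)} = -9 + 9 p$ ($r{\left(p,q \right)} = - 3 \left(- 3 p + 3\right) = - 3 \left(3 - 3 p\right) = -9 + 9 p$)
$j = -3$ ($j = 0 \left(-5\right) - 3 = 0 - 3 = -3$)
$\left(j - 25\right) \left(-24\right) + r{\left(-61,49 \right)} = \left(-3 - 25\right) \left(-24\right) + \left(-9 + 9 \left(-61\right)\right) = \left(-28\right) \left(-24\right) - 558 = 672 - 558 = 114$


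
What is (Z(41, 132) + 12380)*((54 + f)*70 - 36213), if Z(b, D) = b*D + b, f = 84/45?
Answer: -1728142531/3 ≈ -5.7605e+8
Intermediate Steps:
f = 28/15 (f = 84*(1/45) = 28/15 ≈ 1.8667)
Z(b, D) = b + D*b (Z(b, D) = D*b + b = b + D*b)
(Z(41, 132) + 12380)*((54 + f)*70 - 36213) = (41*(1 + 132) + 12380)*((54 + 28/15)*70 - 36213) = (41*133 + 12380)*((838/15)*70 - 36213) = (5453 + 12380)*(11732/3 - 36213) = 17833*(-96907/3) = -1728142531/3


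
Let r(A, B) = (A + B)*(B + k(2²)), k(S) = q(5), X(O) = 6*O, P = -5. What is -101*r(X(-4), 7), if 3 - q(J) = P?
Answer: 25755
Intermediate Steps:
q(J) = 8 (q(J) = 3 - 1*(-5) = 3 + 5 = 8)
k(S) = 8
r(A, B) = (8 + B)*(A + B) (r(A, B) = (A + B)*(B + 8) = (A + B)*(8 + B) = (8 + B)*(A + B))
-101*r(X(-4), 7) = -101*(7² + 8*(6*(-4)) + 8*7 + (6*(-4))*7) = -101*(49 + 8*(-24) + 56 - 24*7) = -101*(49 - 192 + 56 - 168) = -101*(-255) = 25755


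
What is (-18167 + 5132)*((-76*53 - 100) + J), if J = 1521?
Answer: 33982245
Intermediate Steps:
(-18167 + 5132)*((-76*53 - 100) + J) = (-18167 + 5132)*((-76*53 - 100) + 1521) = -13035*((-4028 - 100) + 1521) = -13035*(-4128 + 1521) = -13035*(-2607) = 33982245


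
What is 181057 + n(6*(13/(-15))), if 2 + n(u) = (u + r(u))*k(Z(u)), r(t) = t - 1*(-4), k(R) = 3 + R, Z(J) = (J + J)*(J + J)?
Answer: 22542947/125 ≈ 1.8034e+5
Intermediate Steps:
Z(J) = 4*J**2 (Z(J) = (2*J)*(2*J) = 4*J**2)
r(t) = 4 + t (r(t) = t + 4 = 4 + t)
n(u) = -2 + (3 + 4*u**2)*(4 + 2*u) (n(u) = -2 + (u + (4 + u))*(3 + 4*u**2) = -2 + (4 + 2*u)*(3 + 4*u**2) = -2 + (3 + 4*u**2)*(4 + 2*u))
181057 + n(6*(13/(-15))) = 181057 + (10 + 6*(6*(13/(-15))) + 8*(6*(13/(-15)))**3 + 16*(6*(13/(-15)))**2) = 181057 + (10 + 6*(6*(13*(-1/15))) + 8*(6*(13*(-1/15)))**3 + 16*(6*(13*(-1/15)))**2) = 181057 + (10 + 6*(6*(-13/15)) + 8*(6*(-13/15))**3 + 16*(6*(-13/15))**2) = 181057 + (10 + 6*(-26/5) + 8*(-26/5)**3 + 16*(-26/5)**2) = 181057 + (10 - 156/5 + 8*(-17576/125) + 16*(676/25)) = 181057 + (10 - 156/5 - 140608/125 + 10816/25) = 181057 - 89178/125 = 22542947/125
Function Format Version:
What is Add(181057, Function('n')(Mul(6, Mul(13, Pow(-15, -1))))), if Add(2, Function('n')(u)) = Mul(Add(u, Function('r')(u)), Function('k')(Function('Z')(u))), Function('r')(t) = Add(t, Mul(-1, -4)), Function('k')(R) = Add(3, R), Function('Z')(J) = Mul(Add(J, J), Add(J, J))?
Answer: Rational(22542947, 125) ≈ 1.8034e+5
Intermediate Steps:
Function('Z')(J) = Mul(4, Pow(J, 2)) (Function('Z')(J) = Mul(Mul(2, J), Mul(2, J)) = Mul(4, Pow(J, 2)))
Function('r')(t) = Add(4, t) (Function('r')(t) = Add(t, 4) = Add(4, t))
Function('n')(u) = Add(-2, Mul(Add(3, Mul(4, Pow(u, 2))), Add(4, Mul(2, u)))) (Function('n')(u) = Add(-2, Mul(Add(u, Add(4, u)), Add(3, Mul(4, Pow(u, 2))))) = Add(-2, Mul(Add(4, Mul(2, u)), Add(3, Mul(4, Pow(u, 2))))) = Add(-2, Mul(Add(3, Mul(4, Pow(u, 2))), Add(4, Mul(2, u)))))
Add(181057, Function('n')(Mul(6, Mul(13, Pow(-15, -1))))) = Add(181057, Add(10, Mul(6, Mul(6, Mul(13, Pow(-15, -1)))), Mul(8, Pow(Mul(6, Mul(13, Pow(-15, -1))), 3)), Mul(16, Pow(Mul(6, Mul(13, Pow(-15, -1))), 2)))) = Add(181057, Add(10, Mul(6, Mul(6, Mul(13, Rational(-1, 15)))), Mul(8, Pow(Mul(6, Mul(13, Rational(-1, 15))), 3)), Mul(16, Pow(Mul(6, Mul(13, Rational(-1, 15))), 2)))) = Add(181057, Add(10, Mul(6, Mul(6, Rational(-13, 15))), Mul(8, Pow(Mul(6, Rational(-13, 15)), 3)), Mul(16, Pow(Mul(6, Rational(-13, 15)), 2)))) = Add(181057, Add(10, Mul(6, Rational(-26, 5)), Mul(8, Pow(Rational(-26, 5), 3)), Mul(16, Pow(Rational(-26, 5), 2)))) = Add(181057, Add(10, Rational(-156, 5), Mul(8, Rational(-17576, 125)), Mul(16, Rational(676, 25)))) = Add(181057, Add(10, Rational(-156, 5), Rational(-140608, 125), Rational(10816, 25))) = Add(181057, Rational(-89178, 125)) = Rational(22542947, 125)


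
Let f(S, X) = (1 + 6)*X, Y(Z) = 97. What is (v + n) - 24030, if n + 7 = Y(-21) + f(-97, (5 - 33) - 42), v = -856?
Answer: -25286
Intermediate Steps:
f(S, X) = 7*X
n = -400 (n = -7 + (97 + 7*((5 - 33) - 42)) = -7 + (97 + 7*(-28 - 42)) = -7 + (97 + 7*(-70)) = -7 + (97 - 490) = -7 - 393 = -400)
(v + n) - 24030 = (-856 - 400) - 24030 = -1256 - 24030 = -25286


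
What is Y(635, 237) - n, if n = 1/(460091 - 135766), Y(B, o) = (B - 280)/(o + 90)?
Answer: 115135048/106054275 ≈ 1.0856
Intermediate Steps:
Y(B, o) = (-280 + B)/(90 + o)
n = 1/324325 ≈ 3.0833e-6
Y(635, 237) - n = (-280 + 635)/(90 + 237) - 1*1/324325 = 355/327 - 1/324325 = 115135048/106054275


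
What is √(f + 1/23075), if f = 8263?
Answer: 3*√19554137122/4615 ≈ 90.901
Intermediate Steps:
√(f + 1/23075) = √(8263 + 1/23075) = √(190668726/23075) = 3*√19554137122/4615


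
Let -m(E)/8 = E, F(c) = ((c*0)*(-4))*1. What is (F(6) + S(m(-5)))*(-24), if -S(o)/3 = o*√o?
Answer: 5760*√10 ≈ 18215.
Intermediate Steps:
F(c) = 0 (F(c) = (0*(-4))*1 = 0*1 = 0)
m(E) = -8*E
S(o) = -3*o^(3/2) (S(o) = -3*o*√o = -3*o^(3/2))
(F(6) + S(m(-5)))*(-24) = (0 - 3*80*√10)*(-24) = (0 - 240*√10)*(-24) = -240*√10*(-24) = 5760*√10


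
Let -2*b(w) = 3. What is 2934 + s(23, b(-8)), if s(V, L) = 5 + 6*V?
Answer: 3077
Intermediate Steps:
b(w) = -3/2 (b(w) = -1/2*3 = -3/2)
2934 + s(23, b(-8)) = 2934 + (5 + 6*23) = 2934 + (5 + 138) = 2934 + 143 = 3077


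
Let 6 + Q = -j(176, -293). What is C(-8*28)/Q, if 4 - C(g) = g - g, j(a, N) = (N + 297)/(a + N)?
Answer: -234/349 ≈ -0.67049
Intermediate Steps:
j(a, N) = (297 + N)/(N + a)
Q = -698/117 (Q = -6 - (297 - 293)/(-293 + 176) = -6 - 4/(-117) = -6 - (-1)*4/117 = -6 - 1*(-4/117) = -6 + 4/117 = -698/117 ≈ -5.9658)
C(g) = 4 (C(g) = 4 - (g - g) = 4 - 1*0 = 4 + 0 = 4)
C(-8*28)/Q = 4/(-698/117) = 4*(-117/698) = -234/349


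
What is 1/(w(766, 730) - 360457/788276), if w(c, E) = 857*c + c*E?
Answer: 788276/958261052735 ≈ 8.2261e-7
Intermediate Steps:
w(c, E) = 857*c + E*c
1/(w(766, 730) - 360457/788276) = 1/(766*(857 + 730) - 360457/788276) = 1/(766*1587 - 360457*1/788276) = 1/(1215642 - 360457/788276) = 1/(958261052735/788276) = 788276/958261052735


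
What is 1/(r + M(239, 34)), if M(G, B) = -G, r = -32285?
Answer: -1/32524 ≈ -3.0747e-5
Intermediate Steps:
1/(r + M(239, 34)) = 1/(-32285 - 1*239) = 1/(-32285 - 239) = 1/(-32524) = -1/32524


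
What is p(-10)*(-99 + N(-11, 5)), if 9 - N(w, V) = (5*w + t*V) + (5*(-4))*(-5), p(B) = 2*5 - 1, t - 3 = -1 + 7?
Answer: -1620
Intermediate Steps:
t = 9 (t = 3 + (-1 + 7) = 3 + 6 = 9)
p(B) = 9 (p(B) = 10 - 1 = 9)
N(w, V) = -91 - 9*V - 5*w (N(w, V) = 9 - ((5*w + 9*V) + (5*(-4))*(-5)) = 9 - ((5*w + 9*V) - 20*(-5)) = 9 - ((5*w + 9*V) + 100) = 9 - (100 + 5*w + 9*V) = 9 + (-100 - 9*V - 5*w) = -91 - 9*V - 5*w)
p(-10)*(-99 + N(-11, 5)) = 9*(-99 + (-91 - 9*5 - 5*(-11))) = 9*(-99 + (-91 - 45 + 55)) = 9*(-99 - 81) = 9*(-180) = -1620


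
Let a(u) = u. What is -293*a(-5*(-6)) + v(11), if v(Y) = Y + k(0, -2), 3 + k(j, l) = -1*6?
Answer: -8788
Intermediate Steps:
k(j, l) = -9 (k(j, l) = -3 - 1*6 = -3 - 6 = -9)
v(Y) = -9 + Y (v(Y) = Y - 9 = -9 + Y)
-293*a(-5*(-6)) + v(11) = -(-1465)*(-6) + (-9 + 11) = -293*30 + 2 = -8790 + 2 = -8788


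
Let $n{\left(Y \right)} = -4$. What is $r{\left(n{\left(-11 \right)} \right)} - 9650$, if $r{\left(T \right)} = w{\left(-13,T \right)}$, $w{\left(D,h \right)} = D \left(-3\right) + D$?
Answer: $-9624$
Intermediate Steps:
$w{\left(D,h \right)} = - 2 D$ ($w{\left(D,h \right)} = - 3 D + D = - 2 D$)
$r{\left(T \right)} = 26$ ($r{\left(T \right)} = \left(-2\right) \left(-13\right) = 26$)
$r{\left(n{\left(-11 \right)} \right)} - 9650 = 26 - 9650 = -9624$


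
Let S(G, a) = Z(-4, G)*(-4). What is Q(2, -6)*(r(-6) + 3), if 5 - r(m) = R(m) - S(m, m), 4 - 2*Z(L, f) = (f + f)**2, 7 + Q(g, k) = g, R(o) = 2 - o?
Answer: -1400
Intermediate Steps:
Q(g, k) = -7 + g
Z(L, f) = 2 - 2*f**2 (Z(L, f) = 2 - (f + f)**2/2 = 2 - 4*f**2/2 = 2 - 2*f**2)
S(G, a) = -8 + 8*G**2 (S(G, a) = (2 - 2*G**2)*(-4) = -8 + 8*G**2)
r(m) = -5 + m + 8*m**2 (r(m) = 5 - ((2 - m) - (-8 + 8*m**2)) = 5 - ((2 - m) + (8 - 8*m**2)) = 5 - (10 - m - 8*m**2) = 5 + (-10 + m + 8*m**2) = -5 + m + 8*m**2)
Q(2, -6)*(r(-6) + 3) = (-7 + 2)*((-5 - 6 + 8*(-6)**2) + 3) = -5*((-5 - 6 + 8*36) + 3) = -5*((-5 - 6 + 288) + 3) = -5*(277 + 3) = -5*280 = -1400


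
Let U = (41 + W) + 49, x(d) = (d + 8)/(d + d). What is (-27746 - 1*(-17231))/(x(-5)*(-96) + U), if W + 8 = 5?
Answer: -17525/193 ≈ -90.803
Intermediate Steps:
W = -3 (W = -8 + 5 = -3)
x(d) = (8 + d)/(2*d) (x(d) = (8 + d)/((2*d)) = (8 + d)*(1/(2*d)) = (8 + d)/(2*d))
U = 87 (U = (41 - 3) + 49 = 38 + 49 = 87)
(-27746 - 1*(-17231))/(x(-5)*(-96) + U) = (-27746 - 1*(-17231))/(((½)*(8 - 5)/(-5))*(-96) + 87) = (-27746 + 17231)/(((½)*(-⅕)*3)*(-96) + 87) = -10515/(-3/10*(-96) + 87) = -10515/(144/5 + 87) = -10515/579/5 = -10515*5/579 = -17525/193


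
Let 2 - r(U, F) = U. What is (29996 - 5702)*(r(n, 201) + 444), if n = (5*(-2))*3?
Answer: 11563944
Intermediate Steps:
n = -30 (n = -10*3 = -30)
r(U, F) = 2 - U
(29996 - 5702)*(r(n, 201) + 444) = (29996 - 5702)*((2 - 1*(-30)) + 444) = 24294*((2 + 30) + 444) = 24294*(32 + 444) = 24294*476 = 11563944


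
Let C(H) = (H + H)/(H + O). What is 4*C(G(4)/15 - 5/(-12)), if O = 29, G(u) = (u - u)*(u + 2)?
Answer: 40/353 ≈ 0.11331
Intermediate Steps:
G(u) = 0 (G(u) = 0*(2 + u) = 0)
C(H) = 2*H/(29 + H) (C(H) = (H + H)/(H + 29) = (2*H)/(29 + H) = 2*H/(29 + H))
4*C(G(4)/15 - 5/(-12)) = 4*(2*(0/15 - 5/(-12))/(29 + (0/15 - 5/(-12)))) = 4*(2*(0*(1/15) - 5*(-1/12))/(29 + (0*(1/15) - 5*(-1/12)))) = 4*(2*(0 + 5/12)/(29 + (0 + 5/12))) = 4*(2*(5/12)/(29 + 5/12)) = 4*(2*(5/12)/(353/12)) = 4*(2*(5/12)*(12/353)) = 4*(10/353) = 40/353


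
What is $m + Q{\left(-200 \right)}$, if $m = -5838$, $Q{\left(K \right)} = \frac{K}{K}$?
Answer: $-5837$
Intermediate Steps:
$Q{\left(K \right)} = 1$
$m + Q{\left(-200 \right)} = -5838 + 1 = -5837$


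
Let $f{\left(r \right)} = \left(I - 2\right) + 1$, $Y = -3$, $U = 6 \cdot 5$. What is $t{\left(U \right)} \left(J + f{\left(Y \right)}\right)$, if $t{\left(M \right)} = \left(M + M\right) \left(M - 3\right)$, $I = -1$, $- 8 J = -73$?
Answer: $\frac{23085}{2} \approx 11543.0$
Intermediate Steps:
$J = \frac{73}{8}$ ($J = \left(- \frac{1}{8}\right) \left(-73\right) = \frac{73}{8} \approx 9.125$)
$U = 30$
$t{\left(M \right)} = 2 M \left(-3 + M\right)$
$f{\left(r \right)} = -2$ ($f{\left(r \right)} = \left(-1 - 2\right) + 1 = -3 + 1 = -2$)
$t{\left(U \right)} \left(J + f{\left(Y \right)}\right) = 2 \cdot 30 \left(-3 + 30\right) \left(\frac{73}{8} - 2\right) = 2 \cdot 30 \cdot 27 \cdot \frac{57}{8} = 1620 \cdot \frac{57}{8} = \frac{23085}{2}$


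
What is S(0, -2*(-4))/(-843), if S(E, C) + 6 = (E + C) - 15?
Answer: 13/843 ≈ 0.015421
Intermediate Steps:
S(E, C) = -21 + C + E (S(E, C) = -6 + ((E + C) - 15) = -6 + ((C + E) - 15) = -6 + (-15 + C + E) = -21 + C + E)
S(0, -2*(-4))/(-843) = (-21 - 2*(-4) + 0)/(-843) = (-21 + 8 + 0)*(-1/843) = -13*(-1/843) = 13/843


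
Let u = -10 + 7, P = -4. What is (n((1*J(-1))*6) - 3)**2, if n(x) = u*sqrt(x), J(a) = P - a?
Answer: -153 + 54*I*sqrt(2) ≈ -153.0 + 76.368*I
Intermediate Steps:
J(a) = -4 - a
u = -3
n(x) = -3*sqrt(x)
(n((1*J(-1))*6) - 3)**2 = (-3*sqrt(6)*sqrt(-4 - 1*(-1)) - 3)**2 = (-3*sqrt(6)*sqrt(-4 + 1) - 3)**2 = (-3*sqrt(6)*(I*sqrt(3)) - 3)**2 = (-3*3*I*sqrt(2) - 3)**2 = (-9*I*sqrt(2) - 3)**2 = (-3 - 9*I*sqrt(2))**2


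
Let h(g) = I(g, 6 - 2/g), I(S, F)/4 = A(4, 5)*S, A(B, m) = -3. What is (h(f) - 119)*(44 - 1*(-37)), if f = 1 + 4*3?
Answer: -22275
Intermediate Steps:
f = 13 (f = 1 + 12 = 13)
I(S, F) = -12*S (I(S, F) = 4*(-3*S) = -12*S)
h(g) = -12*g
(h(f) - 119)*(44 - 1*(-37)) = (-12*13 - 119)*(44 - 1*(-37)) = (-156 - 119)*(44 + 37) = -275*81 = -22275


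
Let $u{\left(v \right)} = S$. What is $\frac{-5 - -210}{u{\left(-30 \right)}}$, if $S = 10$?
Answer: $\frac{41}{2} \approx 20.5$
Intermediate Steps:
$u{\left(v \right)} = 10$
$\frac{-5 - -210}{u{\left(-30 \right)}} = \frac{-5 - -210}{10} = \left(-5 + 210\right) \frac{1}{10} = 205 \cdot \frac{1}{10} = \frac{41}{2}$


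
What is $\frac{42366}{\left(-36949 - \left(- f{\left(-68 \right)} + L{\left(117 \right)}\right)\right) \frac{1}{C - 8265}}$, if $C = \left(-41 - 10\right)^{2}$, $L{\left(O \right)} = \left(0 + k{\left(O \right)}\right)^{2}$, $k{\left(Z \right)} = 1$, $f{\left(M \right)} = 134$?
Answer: $\frac{84732}{13} \approx 6517.8$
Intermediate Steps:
$L{\left(O \right)} = 1$ ($L{\left(O \right)} = \left(0 + 1\right)^{2} = 1^{2} = 1$)
$C = 2601$ ($C = \left(-51\right)^{2} = 2601$)
$\frac{42366}{\left(-36949 - \left(- f{\left(-68 \right)} + L{\left(117 \right)}\right)\right) \frac{1}{C - 8265}} = \frac{42366}{\left(-36949 + \left(134 - 1\right)\right) \frac{1}{2601 - 8265}} = \frac{42366}{\left(-36949 + \left(134 - 1\right)\right) \frac{1}{-5664}} = \frac{42366}{\left(-36949 + 133\right) \left(- \frac{1}{5664}\right)} = \frac{42366}{\left(-36816\right) \left(- \frac{1}{5664}\right)} = \frac{42366}{\frac{13}{2}} = 42366 \cdot \frac{2}{13} = \frac{84732}{13}$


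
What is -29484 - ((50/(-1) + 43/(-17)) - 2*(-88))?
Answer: -503327/17 ≈ -29607.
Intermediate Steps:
-29484 - ((50/(-1) + 43/(-17)) - 2*(-88)) = -29484 - ((50*(-1) + 43*(-1/17)) + 176) = -29484 - ((-50 - 43/17) + 176) = -29484 - (-893/17 + 176) = -29484 - 1*2099/17 = -29484 - 2099/17 = -503327/17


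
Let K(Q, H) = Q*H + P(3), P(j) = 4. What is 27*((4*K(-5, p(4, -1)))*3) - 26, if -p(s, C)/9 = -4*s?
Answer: -232010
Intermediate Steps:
p(s, C) = 36*s (p(s, C) = -(-36)*s = 36*s)
K(Q, H) = 4 + H*Q (K(Q, H) = Q*H + 4 = H*Q + 4 = 4 + H*Q)
27*((4*K(-5, p(4, -1)))*3) - 26 = 27*((4*(4 + (36*4)*(-5)))*3) - 26 = 27*((4*(4 + 144*(-5)))*3) - 26 = 27*((4*(4 - 720))*3) - 26 = 27*((4*(-716))*3) - 26 = 27*(-2864*3) - 26 = 27*(-8592) - 26 = -231984 - 26 = -232010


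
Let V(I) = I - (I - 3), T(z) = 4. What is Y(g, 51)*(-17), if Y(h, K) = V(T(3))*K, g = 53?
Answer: -2601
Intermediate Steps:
V(I) = 3 (V(I) = I - (-3 + I) = I + (3 - I) = 3)
Y(h, K) = 3*K
Y(g, 51)*(-17) = (3*51)*(-17) = 153*(-17) = -2601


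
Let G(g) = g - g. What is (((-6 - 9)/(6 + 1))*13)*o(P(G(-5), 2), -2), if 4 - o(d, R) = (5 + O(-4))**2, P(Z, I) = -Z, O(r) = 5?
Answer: 18720/7 ≈ 2674.3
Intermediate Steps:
G(g) = 0
o(d, R) = -96 (o(d, R) = 4 - (5 + 5)**2 = 4 - 1*10**2 = 4 - 1*100 = 4 - 100 = -96)
(((-6 - 9)/(6 + 1))*13)*o(P(G(-5), 2), -2) = (((-6 - 9)/(6 + 1))*13)*(-96) = (-15/7*13)*(-96) = (-15*1/7*13)*(-96) = -15/7*13*(-96) = -195/7*(-96) = 18720/7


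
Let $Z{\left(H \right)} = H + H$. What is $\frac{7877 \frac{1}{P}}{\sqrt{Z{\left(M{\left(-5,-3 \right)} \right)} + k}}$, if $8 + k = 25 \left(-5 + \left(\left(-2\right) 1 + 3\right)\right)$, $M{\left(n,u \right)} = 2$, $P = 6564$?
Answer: $- \frac{7877 i \sqrt{26}}{341328} \approx - 0.11767 i$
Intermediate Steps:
$k = -108$ ($k = -8 + 25 \left(-5 + \left(\left(-2\right) 1 + 3\right)\right) = -8 + 25 \left(-5 + \left(-2 + 3\right)\right) = -8 + 25 \left(-5 + 1\right) = -8 + 25 \left(-4\right) = -8 - 100 = -108$)
$Z{\left(H \right)} = 2 H$
$\frac{7877 \frac{1}{P}}{\sqrt{Z{\left(M{\left(-5,-3 \right)} \right)} + k}} = \frac{7877 \cdot \frac{1}{6564}}{\sqrt{2 \cdot 2 - 108}} = \frac{7877 \cdot \frac{1}{6564}}{\sqrt{4 - 108}} = \frac{7877}{6564 \sqrt{-104}} = \frac{7877}{6564 \cdot 2 i \sqrt{26}} = \frac{7877 \left(- \frac{i \sqrt{26}}{52}\right)}{6564} = - \frac{7877 i \sqrt{26}}{341328}$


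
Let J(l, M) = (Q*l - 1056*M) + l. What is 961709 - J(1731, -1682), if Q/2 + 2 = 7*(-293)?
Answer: 6291272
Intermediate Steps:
Q = -4106 (Q = -4 + 2*(7*(-293)) = -4 + 2*(-2051) = -4 - 4102 = -4106)
J(l, M) = -4105*l - 1056*M (J(l, M) = (-4106*l - 1056*M) + l = -4105*l - 1056*M)
961709 - J(1731, -1682) = 961709 - (-4105*1731 - 1056*(-1682)) = 961709 - (-7105755 + 1776192) = 961709 - 1*(-5329563) = 961709 + 5329563 = 6291272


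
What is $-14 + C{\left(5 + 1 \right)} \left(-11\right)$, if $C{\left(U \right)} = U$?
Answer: $-80$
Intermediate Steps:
$-14 + C{\left(5 + 1 \right)} \left(-11\right) = -14 + \left(5 + 1\right) \left(-11\right) = -14 + 6 \left(-11\right) = -14 - 66 = -80$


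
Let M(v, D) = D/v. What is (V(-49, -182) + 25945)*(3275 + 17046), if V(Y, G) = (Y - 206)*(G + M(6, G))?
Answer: 1627508890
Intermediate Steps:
V(Y, G) = 7*G*(-206 + Y)/6 (V(Y, G) = (Y - 206)*(G + G/6) = (-206 + Y)*(G + G*(1/6)) = (-206 + Y)*(G + G/6) = (-206 + Y)*(7*G/6) = 7*G*(-206 + Y)/6)
(V(-49, -182) + 25945)*(3275 + 17046) = ((7/6)*(-182)*(-206 - 49) + 25945)*(3275 + 17046) = ((7/6)*(-182)*(-255) + 25945)*20321 = (54145 + 25945)*20321 = 80090*20321 = 1627508890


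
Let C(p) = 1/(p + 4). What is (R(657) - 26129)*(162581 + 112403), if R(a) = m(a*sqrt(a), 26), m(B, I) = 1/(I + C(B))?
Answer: -12409359763656686456/1727109213 - 1627608*sqrt(73)/575703071 ≈ -7.1850e+9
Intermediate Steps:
C(p) = 1/(4 + p)
m(B, I) = 1/(I + 1/(4 + B))
R(a) = (4 + a**(3/2))/(105 + 26*a**(3/2)) (R(a) = (4 + a*sqrt(a))/(1 + 26*(4 + a*sqrt(a))) = (4 + a**(3/2))/(1 + 26*(4 + a**(3/2))) = (4 + a**(3/2))/(1 + (104 + 26*a**(3/2))) = (4 + a**(3/2))/(105 + 26*a**(3/2)))
(R(657) - 26129)*(162581 + 112403) = ((4 + 657**(3/2))/(105 + 26*657**(3/2)) - 26129)*(162581 + 112403) = ((4 + 1971*sqrt(73))/(105 + 26*(1971*sqrt(73))) - 26129)*274984 = ((4 + 1971*sqrt(73))/(105 + 51246*sqrt(73)) - 26129)*274984 = (-26129 + (4 + 1971*sqrt(73))/(105 + 51246*sqrt(73)))*274984 = -7185056936 + 274984*(4 + 1971*sqrt(73))/(105 + 51246*sqrt(73))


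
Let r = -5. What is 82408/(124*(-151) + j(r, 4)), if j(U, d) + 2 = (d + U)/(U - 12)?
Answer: -1400936/318341 ≈ -4.4007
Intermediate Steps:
j(U, d) = -2 + (U + d)/(-12 + U) (j(U, d) = -2 + (d + U)/(U - 12) = -2 + (U + d)/(-12 + U))
82408/(124*(-151) + j(r, 4)) = 82408/(124*(-151) + (24 + 4 - 1*(-5))/(-12 - 5)) = 82408/(-18724 + (24 + 4 + 5)/(-17)) = 82408/(-18724 - 1/17*33) = 82408/(-18724 - 33/17) = 82408/(-318341/17) = 82408*(-17/318341) = -1400936/318341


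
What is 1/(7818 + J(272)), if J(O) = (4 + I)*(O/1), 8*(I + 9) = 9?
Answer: 1/6764 ≈ 0.00014784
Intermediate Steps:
I = -63/8 (I = -9 + (⅛)*9 = -9 + 9/8 = -63/8 ≈ -7.8750)
J(O) = -31*O/8 (J(O) = (4 - 63/8)*(O/1) = -31*O/8)
1/(7818 + J(272)) = 1/(7818 - 31/8*272) = 1/(7818 - 1054) = 1/6764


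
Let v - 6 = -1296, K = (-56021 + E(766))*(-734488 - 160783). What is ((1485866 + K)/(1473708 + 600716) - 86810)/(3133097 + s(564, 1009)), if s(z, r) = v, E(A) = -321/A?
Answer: -99522480838387/4976468832792688 ≈ -0.019999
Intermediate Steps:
K = 38418233527297/766 (K = (-56021 - 321/766)*(-734488 - 160783) = (-56021 - 321*1/766)*(-895271) = (-56021 - 321/766)*(-895271) = -42912407/766*(-895271) = 38418233527297/766 ≈ 5.0154e+10)
v = -1290 (v = 6 - 1296 = -1290)
s(z, r) = -1290
((1485866 + K)/(1473708 + 600716) - 86810)/(3133097 + s(564, 1009)) = ((1485866 + 38418233527297/766)/(1473708 + 600716) - 86810)/(3133097 - 1290) = ((38419371700653/766)/2074424 - 86810)/3131807 = ((38419371700653/766)*(1/2074424) - 86810)*(1/3131807) = (38419371700653/1589008784 - 86810)*(1/3131807) = -99522480838387/1589008784*1/3131807 = -99522480838387/4976468832792688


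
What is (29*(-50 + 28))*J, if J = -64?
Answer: 40832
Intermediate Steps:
(29*(-50 + 28))*J = (29*(-50 + 28))*(-64) = (29*(-22))*(-64) = -638*(-64) = 40832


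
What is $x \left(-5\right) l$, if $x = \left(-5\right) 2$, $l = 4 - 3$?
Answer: $50$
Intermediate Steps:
$l = 1$ ($l = 4 - 3 = 1$)
$x = -10$
$x \left(-5\right) l = \left(-10\right) \left(-5\right) 1 = 50 \cdot 1 = 50$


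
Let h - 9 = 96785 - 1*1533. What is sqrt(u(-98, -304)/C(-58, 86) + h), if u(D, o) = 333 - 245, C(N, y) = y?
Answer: 19*sqrt(487921)/43 ≈ 308.65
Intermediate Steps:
u(D, o) = 88
h = 95261 (h = 9 + (96785 - 1*1533) = 9 + (96785 - 1533) = 9 + 95252 = 95261)
sqrt(u(-98, -304)/C(-58, 86) + h) = sqrt(88/86 + 95261) = sqrt(88*(1/86) + 95261) = sqrt(44/43 + 95261) = sqrt(4096267/43) = 19*sqrt(487921)/43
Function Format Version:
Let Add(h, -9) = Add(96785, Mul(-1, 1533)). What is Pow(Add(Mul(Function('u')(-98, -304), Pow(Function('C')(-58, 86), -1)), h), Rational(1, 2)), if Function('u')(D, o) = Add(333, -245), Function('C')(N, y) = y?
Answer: Mul(Rational(19, 43), Pow(487921, Rational(1, 2))) ≈ 308.65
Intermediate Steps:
Function('u')(D, o) = 88
h = 95261 (h = Add(9, Add(96785, Mul(-1, 1533))) = Add(9, Add(96785, -1533)) = Add(9, 95252) = 95261)
Pow(Add(Mul(Function('u')(-98, -304), Pow(Function('C')(-58, 86), -1)), h), Rational(1, 2)) = Pow(Add(Mul(88, Pow(86, -1)), 95261), Rational(1, 2)) = Pow(Add(Mul(88, Rational(1, 86)), 95261), Rational(1, 2)) = Pow(Add(Rational(44, 43), 95261), Rational(1, 2)) = Pow(Rational(4096267, 43), Rational(1, 2)) = Mul(Rational(19, 43), Pow(487921, Rational(1, 2)))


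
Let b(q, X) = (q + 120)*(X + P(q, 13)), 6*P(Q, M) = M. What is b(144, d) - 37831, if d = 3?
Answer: -36467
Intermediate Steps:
P(Q, M) = M/6
b(q, X) = (120 + q)*(13/6 + X) (b(q, X) = (q + 120)*(X + (⅙)*13) = (120 + q)*(X + 13/6) = (120 + q)*(13/6 + X))
b(144, d) - 37831 = (260 + 120*3 + (13/6)*144 + 3*144) - 37831 = (260 + 360 + 312 + 432) - 37831 = 1364 - 37831 = -36467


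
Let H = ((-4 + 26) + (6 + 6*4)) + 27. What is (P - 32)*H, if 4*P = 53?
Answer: -5925/4 ≈ -1481.3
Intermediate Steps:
P = 53/4 (P = (¼)*53 = 53/4 ≈ 13.250)
H = 79 (H = (22 + (6 + 24)) + 27 = (22 + 30) + 27 = 52 + 27 = 79)
(P - 32)*H = (53/4 - 32)*79 = -75/4*79 = -5925/4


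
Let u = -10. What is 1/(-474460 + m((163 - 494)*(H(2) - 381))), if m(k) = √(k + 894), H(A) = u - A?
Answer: -67780/32158880089 - 9*√33/32158880089 ≈ -2.1093e-6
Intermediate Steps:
H(A) = -10 - A
m(k) = √(894 + k)
1/(-474460 + m((163 - 494)*(H(2) - 381))) = 1/(-474460 + √(894 + (163 - 494)*((-10 - 1*2) - 381))) = 1/(-474460 + √(894 - 331*((-10 - 2) - 381))) = 1/(-474460 + √(894 - 331*(-12 - 381))) = 1/(-474460 + √(894 - 331*(-393))) = 1/(-474460 + √(894 + 130083)) = 1/(-474460 + √130977) = 1/(-474460 + 63*√33)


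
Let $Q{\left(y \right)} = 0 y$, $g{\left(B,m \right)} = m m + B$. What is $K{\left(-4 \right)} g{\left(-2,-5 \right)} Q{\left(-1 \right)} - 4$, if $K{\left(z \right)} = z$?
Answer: $-4$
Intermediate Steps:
$g{\left(B,m \right)} = B + m^{2}$ ($g{\left(B,m \right)} = m^{2} + B = B + m^{2}$)
$Q{\left(y \right)} = 0$
$K{\left(-4 \right)} g{\left(-2,-5 \right)} Q{\left(-1 \right)} - 4 = - 4 \left(-2 + \left(-5\right)^{2}\right) 0 - 4 = - 4 \left(-2 + 25\right) 0 - 4 = \left(-4\right) 23 \cdot 0 - 4 = \left(-92\right) 0 - 4 = 0 - 4 = -4$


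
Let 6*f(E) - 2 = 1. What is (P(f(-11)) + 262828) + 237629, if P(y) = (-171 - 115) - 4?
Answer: 500167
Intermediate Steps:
f(E) = ½ (f(E) = ⅓ + (⅙)*1 = ⅓ + ⅙ = ½)
P(y) = -290 (P(y) = -286 - 4 = -290)
(P(f(-11)) + 262828) + 237629 = (-290 + 262828) + 237629 = 262538 + 237629 = 500167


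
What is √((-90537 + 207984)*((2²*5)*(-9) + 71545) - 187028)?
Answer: √8381418127 ≈ 91550.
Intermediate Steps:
√((-90537 + 207984)*((2²*5)*(-9) + 71545) - 187028) = √(117447*((4*5)*(-9) + 71545) - 187028) = √(117447*(20*(-9) + 71545) - 187028) = √(117447*(-180 + 71545) - 187028) = √(117447*71365 - 187028) = √(8381605155 - 187028) = √8381418127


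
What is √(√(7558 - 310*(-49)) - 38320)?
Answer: √(-38320 + 22*√47) ≈ 195.37*I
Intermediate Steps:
√(√(7558 - 310*(-49)) - 38320) = √(√(7558 + 15190) - 38320) = √(√22748 - 38320) = √(22*√47 - 38320) = √(-38320 + 22*√47)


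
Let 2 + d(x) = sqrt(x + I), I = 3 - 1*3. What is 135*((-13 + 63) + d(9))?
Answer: 6885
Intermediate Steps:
I = 0 (I = 3 - 3 = 0)
d(x) = -2 + sqrt(x) (d(x) = -2 + sqrt(x + 0) = -2 + sqrt(x))
135*((-13 + 63) + d(9)) = 135*((-13 + 63) + (-2 + sqrt(9))) = 135*(50 + (-2 + 3)) = 135*(50 + 1) = 135*51 = 6885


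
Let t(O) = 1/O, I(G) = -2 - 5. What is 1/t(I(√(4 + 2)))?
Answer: -7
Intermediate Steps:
I(G) = -7
1/t(I(√(4 + 2))) = 1/(1/(-7)) = 1/(-⅐) = -7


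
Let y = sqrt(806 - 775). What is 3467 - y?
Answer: 3467 - sqrt(31) ≈ 3461.4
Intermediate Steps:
y = sqrt(31) ≈ 5.5678
3467 - y = 3467 - sqrt(31)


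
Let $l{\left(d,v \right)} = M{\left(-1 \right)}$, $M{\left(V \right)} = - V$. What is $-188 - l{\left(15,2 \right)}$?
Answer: $-189$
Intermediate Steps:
$l{\left(d,v \right)} = 1$ ($l{\left(d,v \right)} = \left(-1\right) \left(-1\right) = 1$)
$-188 - l{\left(15,2 \right)} = -188 - 1 = -189$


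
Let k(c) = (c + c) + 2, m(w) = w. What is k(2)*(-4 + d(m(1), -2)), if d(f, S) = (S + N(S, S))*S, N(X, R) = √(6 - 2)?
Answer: -24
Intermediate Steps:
N(X, R) = 2 (N(X, R) = √4 = 2)
d(f, S) = S*(2 + S) (d(f, S) = (S + 2)*S = (2 + S)*S = S*(2 + S))
k(c) = 2 + 2*c (k(c) = 2*c + 2 = 2 + 2*c)
k(2)*(-4 + d(m(1), -2)) = (2 + 2*2)*(-4 - 2*(2 - 2)) = (2 + 4)*(-4 - 2*0) = 6*(-4 + 0) = 6*(-4) = -24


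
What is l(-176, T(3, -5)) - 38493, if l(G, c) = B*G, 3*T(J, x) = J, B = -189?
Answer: -5229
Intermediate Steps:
T(J, x) = J/3
l(G, c) = -189*G
l(-176, T(3, -5)) - 38493 = -189*(-176) - 38493 = 33264 - 38493 = -5229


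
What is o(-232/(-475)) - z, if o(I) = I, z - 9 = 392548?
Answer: -186464343/475 ≈ -3.9256e+5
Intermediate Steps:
z = 392557 (z = 9 + 392548 = 392557)
o(-232/(-475)) - z = -232/(-475) - 1*392557 = -232*(-1/475) - 392557 = 232/475 - 392557 = -186464343/475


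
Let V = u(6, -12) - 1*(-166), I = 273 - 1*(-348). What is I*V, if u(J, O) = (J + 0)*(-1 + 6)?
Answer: 121716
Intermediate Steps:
I = 621 (I = 273 + 348 = 621)
u(J, O) = 5*J (u(J, O) = J*5 = 5*J)
V = 196 (V = 5*6 - 1*(-166) = 30 + 166 = 196)
I*V = 621*196 = 121716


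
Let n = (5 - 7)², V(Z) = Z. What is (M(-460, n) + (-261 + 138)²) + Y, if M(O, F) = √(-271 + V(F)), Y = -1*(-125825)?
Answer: 140954 + I*√267 ≈ 1.4095e+5 + 16.34*I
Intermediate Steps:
n = 4 (n = (-2)² = 4)
Y = 125825
M(O, F) = √(-271 + F)
(M(-460, n) + (-261 + 138)²) + Y = (√(-271 + 4) + (-261 + 138)²) + 125825 = (√(-267) + (-123)²) + 125825 = (I*√267 + 15129) + 125825 = (15129 + I*√267) + 125825 = 140954 + I*√267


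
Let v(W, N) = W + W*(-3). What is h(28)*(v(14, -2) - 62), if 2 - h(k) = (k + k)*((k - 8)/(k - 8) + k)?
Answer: 145980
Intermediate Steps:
h(k) = 2 - 2*k*(1 + k) (h(k) = 2 - (k + k)*((k - 8)/(k - 8) + k) = 2 - 2*k*((-8 + k)/(-8 + k) + k) = 2 - 2*k*(1 + k))
v(W, N) = -2*W (v(W, N) = W - 3*W = -2*W)
h(28)*(v(14, -2) - 62) = (2 - 2*28 - 2*28**2)*(-2*14 - 62) = (2 - 56 - 2*784)*(-28 - 62) = (2 - 56 - 1568)*(-90) = -1622*(-90) = 145980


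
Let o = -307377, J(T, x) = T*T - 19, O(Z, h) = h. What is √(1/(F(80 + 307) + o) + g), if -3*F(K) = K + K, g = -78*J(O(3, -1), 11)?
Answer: √132873567380265/307635 ≈ 37.470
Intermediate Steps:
J(T, x) = -19 + T² (J(T, x) = T² - 19 = -19 + T²)
g = 1404 (g = -78*(-19 + (-1)²) = -78*(-19 + 1) = -78*(-18) = 1404)
F(K) = -2*K/3 (F(K) = -(K + K)/3 = -2*K/3)
√(1/(F(80 + 307) + o) + g) = √(1/(-2*(80 + 307)/3 - 307377) + 1404) = √(1/(-⅔*387 - 307377) + 1404) = √(1/(-258 - 307377) + 1404) = √(1/(-307635) + 1404) = √(-1/307635 + 1404) = √(431919539/307635) = √132873567380265/307635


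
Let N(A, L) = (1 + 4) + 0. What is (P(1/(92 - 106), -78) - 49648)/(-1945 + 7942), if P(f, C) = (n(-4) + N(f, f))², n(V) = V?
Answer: -16549/1999 ≈ -8.2786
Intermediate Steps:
N(A, L) = 5 (N(A, L) = 5 + 0 = 5)
P(f, C) = 1 (P(f, C) = (-4 + 5)² = 1² = 1)
(P(1/(92 - 106), -78) - 49648)/(-1945 + 7942) = (1 - 49648)/(-1945 + 7942) = -49647/5997 = -49647*1/5997 = -16549/1999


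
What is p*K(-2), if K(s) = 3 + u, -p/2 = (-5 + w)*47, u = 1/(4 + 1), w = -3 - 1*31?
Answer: 58656/5 ≈ 11731.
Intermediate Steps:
w = -34 (w = -3 - 31 = -34)
u = ⅕ (u = 1/5 = ⅕ ≈ 0.20000)
p = 3666 (p = -2*(-5 - 34)*47 = -(-78)*47 = -2*(-1833) = 3666)
K(s) = 16/5 (K(s) = 3 + ⅕ = 16/5)
p*K(-2) = 3666*(16/5) = 58656/5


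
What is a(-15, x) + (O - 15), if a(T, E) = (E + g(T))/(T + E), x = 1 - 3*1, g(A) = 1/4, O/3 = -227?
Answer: -47321/68 ≈ -695.90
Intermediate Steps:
O = -681 (O = 3*(-227) = -681)
g(A) = ¼ (g(A) = 1*(¼) = ¼)
x = -2 (x = 1 - 3 = -2)
a(T, E) = (¼ + E)/(E + T) (a(T, E) = (E + ¼)/(T + E) = (¼ + E)/(E + T))
a(-15, x) + (O - 15) = (¼ - 2)/(-2 - 15) + (-681 - 15) = -7/4/(-17) - 696 = -1/17*(-7/4) - 696 = 7/68 - 696 = -47321/68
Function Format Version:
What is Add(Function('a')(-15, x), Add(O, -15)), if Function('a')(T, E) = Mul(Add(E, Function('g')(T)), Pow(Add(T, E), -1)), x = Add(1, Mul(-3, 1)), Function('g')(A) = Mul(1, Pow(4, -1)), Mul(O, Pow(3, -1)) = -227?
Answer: Rational(-47321, 68) ≈ -695.90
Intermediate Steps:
O = -681 (O = Mul(3, -227) = -681)
Function('g')(A) = Rational(1, 4) (Function('g')(A) = Mul(1, Rational(1, 4)) = Rational(1, 4))
x = -2 (x = Add(1, -3) = -2)
Function('a')(T, E) = Mul(Pow(Add(E, T), -1), Add(Rational(1, 4), E)) (Function('a')(T, E) = Mul(Add(E, Rational(1, 4)), Pow(Add(T, E), -1)) = Mul(Add(Rational(1, 4), E), Pow(Add(E, T), -1)) = Mul(Pow(Add(E, T), -1), Add(Rational(1, 4), E)))
Add(Function('a')(-15, x), Add(O, -15)) = Add(Mul(Pow(Add(-2, -15), -1), Add(Rational(1, 4), -2)), Add(-681, -15)) = Add(Mul(Pow(-17, -1), Rational(-7, 4)), -696) = Add(Mul(Rational(-1, 17), Rational(-7, 4)), -696) = Add(Rational(7, 68), -696) = Rational(-47321, 68)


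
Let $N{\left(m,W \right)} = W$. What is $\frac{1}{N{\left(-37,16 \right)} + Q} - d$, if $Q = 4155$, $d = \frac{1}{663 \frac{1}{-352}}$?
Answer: $\frac{1468855}{2765373} \approx 0.53116$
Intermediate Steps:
$d = - \frac{352}{663}$ ($d = \frac{1}{663 \left(- \frac{1}{352}\right)} = \frac{1}{- \frac{663}{352}} = - \frac{352}{663} \approx -0.53092$)
$\frac{1}{N{\left(-37,16 \right)} + Q} - d = \frac{1}{16 + 4155} - - \frac{352}{663} = \frac{1}{4171} + \frac{352}{663} = \frac{1468855}{2765373}$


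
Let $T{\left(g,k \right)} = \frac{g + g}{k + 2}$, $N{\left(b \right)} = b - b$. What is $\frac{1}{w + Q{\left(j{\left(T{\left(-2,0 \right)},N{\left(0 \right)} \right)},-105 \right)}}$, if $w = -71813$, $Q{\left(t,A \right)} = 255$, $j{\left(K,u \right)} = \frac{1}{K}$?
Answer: $- \frac{1}{71558} \approx -1.3975 \cdot 10^{-5}$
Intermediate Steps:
$N{\left(b \right)} = 0$
$T{\left(g,k \right)} = \frac{2 g}{2 + k}$
$\frac{1}{w + Q{\left(j{\left(T{\left(-2,0 \right)},N{\left(0 \right)} \right)},-105 \right)}} = \frac{1}{-71813 + 255} = \frac{1}{-71558} = - \frac{1}{71558}$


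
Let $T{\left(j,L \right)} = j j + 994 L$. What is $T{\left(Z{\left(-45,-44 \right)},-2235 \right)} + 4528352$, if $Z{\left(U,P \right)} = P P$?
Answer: $6054858$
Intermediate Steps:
$Z{\left(U,P \right)} = P^{2}$
$T{\left(j,L \right)} = j^{2} + 994 L$
$T{\left(Z{\left(-45,-44 \right)},-2235 \right)} + 4528352 = \left(\left(\left(-44\right)^{2}\right)^{2} + 994 \left(-2235\right)\right) + 4528352 = \left(1936^{2} - 2221590\right) + 4528352 = \left(3748096 - 2221590\right) + 4528352 = 1526506 + 4528352 = 6054858$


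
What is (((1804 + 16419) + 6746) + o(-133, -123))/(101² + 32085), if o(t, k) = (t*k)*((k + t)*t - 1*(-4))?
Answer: 557081637/42286 ≈ 13174.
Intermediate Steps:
o(t, k) = k*t*(4 + t*(k + t)) (o(t, k) = (k*t)*(t*(k + t) + 4) = (k*t)*(4 + t*(k + t)) = k*t*(4 + t*(k + t)))
(((1804 + 16419) + 6746) + o(-133, -123))/(101² + 32085) = (((1804 + 16419) + 6746) - 123*(-133)*(4 + (-133)² - 123*(-133)))/(101² + 32085) = ((18223 + 6746) - 123*(-133)*(4 + 17689 + 16359))/(10201 + 32085) = (24969 - 123*(-133)*34052)/42286 = (24969 + 557056668)*(1/42286) = 557081637*(1/42286) = 557081637/42286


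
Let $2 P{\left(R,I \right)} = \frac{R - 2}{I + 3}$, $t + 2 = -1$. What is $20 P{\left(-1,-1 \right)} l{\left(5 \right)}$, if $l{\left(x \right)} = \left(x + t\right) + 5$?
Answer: $-105$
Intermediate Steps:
$t = -3$ ($t = -2 - 1 = -3$)
$l{\left(x \right)} = 2 + x$ ($l{\left(x \right)} = \left(x - 3\right) + 5 = \left(-3 + x\right) + 5 = 2 + x$)
$P{\left(R,I \right)} = \frac{-2 + R}{2 \left(3 + I\right)}$ ($P{\left(R,I \right)} = \frac{\left(R - 2\right) \frac{1}{I + 3}}{2} = \frac{\left(-2 + R\right) \frac{1}{3 + I}}{2} = \frac{\frac{1}{3 + I} \left(-2 + R\right)}{2} = \frac{-2 + R}{2 \left(3 + I\right)}$)
$20 P{\left(-1,-1 \right)} l{\left(5 \right)} = 20 \frac{-2 - 1}{2 \left(3 - 1\right)} \left(2 + 5\right) = 20 \cdot \frac{1}{2} \cdot \frac{1}{2} \left(-3\right) 7 = 20 \left(- \frac{3}{4}\right) 7 = \left(-15\right) 7 = -105$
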